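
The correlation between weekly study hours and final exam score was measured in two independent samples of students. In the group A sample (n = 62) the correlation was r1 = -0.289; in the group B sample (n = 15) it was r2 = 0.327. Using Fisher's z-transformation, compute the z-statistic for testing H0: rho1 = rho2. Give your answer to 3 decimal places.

-2.011

Fisher z-transforms: z1 = atanh(-0.289) = -0.297475, z2 = atanh(0.327) = 0.339465; difference d = -0.636940
Var(d) = 1/59 + 1/12 = 0.0169492 + 0.0833333 = 0.1002825
z = d/√Var(d) = -0.636940 / √0.1002825 = -0.636940 / 0.316674 = -2.011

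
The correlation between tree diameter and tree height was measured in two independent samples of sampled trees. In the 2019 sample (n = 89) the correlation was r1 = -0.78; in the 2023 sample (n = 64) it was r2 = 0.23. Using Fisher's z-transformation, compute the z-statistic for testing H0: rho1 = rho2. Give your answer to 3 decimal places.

z1 = atanh(-0.78) = -1.045371,  z2 = atanh(0.23) = 0.234189
SE = √(1/(n1−3) + 1/(n2−3)) = √(1/86 + 1/61) = √(0.0116279 + 0.0163934) = √0.0280213 = 0.167396
z = (z1 − z2)/SE = (-1.045371 − 0.234189) / 0.167396 = -1.279560 / 0.167396 = -7.644

-7.644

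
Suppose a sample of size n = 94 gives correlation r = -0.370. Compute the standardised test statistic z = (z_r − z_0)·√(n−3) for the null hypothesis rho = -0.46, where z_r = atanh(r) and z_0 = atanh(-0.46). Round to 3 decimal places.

Fisher z: atanh(-0.370) = -0.388423, atanh(-0.46) = -0.497311
z = (z_r − z_0)·√(n−3) = (-0.388423 − (-0.497311))·√91 = 0.108888 · 9.539392 = 1.039

1.039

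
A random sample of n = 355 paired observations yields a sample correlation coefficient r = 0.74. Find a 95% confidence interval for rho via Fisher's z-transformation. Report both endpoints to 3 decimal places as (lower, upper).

Fisher z: z_r = atanh(r) = ½·ln((1+0.74)/(1−0.74)) = 0.950479
SE(z) = 1/√(n−3) = 1/√352 = 0.053300
95% ⇒ z* = 1.960; margin = 1.960·0.053300 = 0.104468
CI on z-scale: (0.846011, 1.054947)
Back-transform: tanh(0.846011) = 0.688980, tanh(1.054947) = 0.783722

(0.689, 0.784)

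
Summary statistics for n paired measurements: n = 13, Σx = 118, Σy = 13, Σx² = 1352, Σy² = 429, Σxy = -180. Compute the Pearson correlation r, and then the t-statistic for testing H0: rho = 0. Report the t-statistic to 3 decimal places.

-5.900

Numerator: nΣxy − (Σx)(Σy) = 13·(-180) − (118)(13) = -3874
Denominator: √[(nΣx²−(Σx)²)(nΣy²−(Σy)²)]
  nΣx²−(Σx)² = 13·1352 − 13924 = 3652;  nΣy²−(Σy)² = 13·429 − 169 = 5408
  √(3652·5408) = √19750016 = 4444.0990
r = -3874 / 4444.0990 = -0.8717
t = r·√(n−2)/√(1−r²) = -0.8717·√11 / √(1−0.759861) = -2.891102 / 0.490040 = -5.900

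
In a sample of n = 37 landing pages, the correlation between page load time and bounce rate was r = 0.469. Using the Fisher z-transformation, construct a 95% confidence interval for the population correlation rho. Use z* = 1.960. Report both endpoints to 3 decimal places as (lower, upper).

z_r = atanh(0.469) = 0.508788;  SE = 1/√(n−3) = 1/√34 = 0.171499
z-limits: 0.508788 ± 1.960·0.171499 = 0.508788 ± 0.336138 = [0.172650, 0.844926]
ρ-limits: (tanh 0.172650, tanh 0.844926) = (0.171, 0.688)

(0.171, 0.688)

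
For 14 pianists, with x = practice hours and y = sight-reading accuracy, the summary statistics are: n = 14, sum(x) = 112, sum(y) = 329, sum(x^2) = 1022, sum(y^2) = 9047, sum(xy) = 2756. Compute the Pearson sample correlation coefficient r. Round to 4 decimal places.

0.3046

Numerator: nΣxy − (Σx)(Σy) = 14·2756 − (112)(329) = 1736
Denominator: √[(nΣx²−(Σx)²)(nΣy²−(Σy)²)]
  nΣx²−(Σx)² = 14·1022 − 12544 = 1764;  nΣy²−(Σy)² = 14·9047 − 108241 = 18417
  √(1764·18417) = √32487588 = 5699.7884
r = 1736 / 5699.7884 = 0.3046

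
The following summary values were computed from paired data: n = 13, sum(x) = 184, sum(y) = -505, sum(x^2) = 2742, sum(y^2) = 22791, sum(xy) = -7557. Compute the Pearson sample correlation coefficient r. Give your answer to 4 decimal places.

S_xy = nΣxy − ΣxΣy = 13·(-7557) − 184·(-505) = -98241 − (-92920) = -5321
S_xx = nΣx² − (Σx)² = 13·2742 − 184² = 35646 − 33856 = 1790
S_yy = nΣy² − (Σy)² = 13·22791 − (-505)² = 296283 − 255025 = 41258
r = S_xy / √(S_xx·S_yy) = -5321 / √(1790·41258) = -5321 / √73851820 = -5321 / 8593.7082 = -0.6192

-0.6192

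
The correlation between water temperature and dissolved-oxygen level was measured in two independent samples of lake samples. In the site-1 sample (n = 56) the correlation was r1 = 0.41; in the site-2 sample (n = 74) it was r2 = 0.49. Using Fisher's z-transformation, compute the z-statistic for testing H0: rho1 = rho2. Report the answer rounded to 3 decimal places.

Fisher z-transforms: z1 = atanh(0.41) = 0.435611, z2 = atanh(0.49) = 0.536060; difference d = -0.100449
Var(d) = 1/53 + 1/71 = 0.0188679 + 0.0140845 = 0.0329524
z = d/√Var(d) = -0.100449 / √0.0329524 = -0.100449 / 0.181528 = -0.553

-0.553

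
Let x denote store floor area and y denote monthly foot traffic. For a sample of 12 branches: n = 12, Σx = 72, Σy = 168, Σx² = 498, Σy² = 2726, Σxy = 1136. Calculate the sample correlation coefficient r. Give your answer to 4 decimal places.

S_xy = nΣxy − ΣxΣy = 12·1136 − 72·168 = 13632 − 12096 = 1536
S_xx = nΣx² − (Σx)² = 12·498 − 72² = 5976 − 5184 = 792
S_yy = nΣy² − (Σy)² = 12·2726 − 168² = 32712 − 28224 = 4488
r = S_xy / √(S_xx·S_yy) = 1536 / √(792·4488) = 1536 / √3554496 = 1536 / 1885.3371 = 0.8147

0.8147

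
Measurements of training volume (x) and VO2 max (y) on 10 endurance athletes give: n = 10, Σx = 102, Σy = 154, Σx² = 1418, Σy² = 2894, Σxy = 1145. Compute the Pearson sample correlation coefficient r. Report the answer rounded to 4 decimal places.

-0.9587

S_xy = nΣxy − ΣxΣy = 10·1145 − 102·154 = 11450 − 15708 = -4258
S_xx = nΣx² − (Σx)² = 10·1418 − 102² = 14180 − 10404 = 3776
S_yy = nΣy² − (Σy)² = 10·2894 − 154² = 28940 − 23716 = 5224
r = S_xy / √(S_xx·S_yy) = -4258 / √(3776·5224) = -4258 / √19725824 = -4258 / 4441.3764 = -0.9587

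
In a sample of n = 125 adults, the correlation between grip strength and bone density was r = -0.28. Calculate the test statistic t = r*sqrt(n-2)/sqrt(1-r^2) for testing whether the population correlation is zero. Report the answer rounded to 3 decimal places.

1 − r² = 1 − 0.0784 = 0.9216;  √(1−r²) = 0.960000
√(n−2) = √123 = 11.090537
t = r·√(n−2)/√(1−r²) = -0.28 · 11.090537 / 0.960000 = -3.235

-3.235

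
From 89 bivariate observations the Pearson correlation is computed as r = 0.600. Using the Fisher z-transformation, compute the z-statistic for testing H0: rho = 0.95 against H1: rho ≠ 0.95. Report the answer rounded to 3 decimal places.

-10.559

z_r = atanh(0.600) = 0.693147,  z_0 = atanh(0.95) = 1.831781
SE = 1/√(n−3) = 1/√86 = 0.107833
z = (z_r − z_0)/SE = (0.693147 − 1.831781) / 0.107833 = -1.138634 / 0.107833 = -10.559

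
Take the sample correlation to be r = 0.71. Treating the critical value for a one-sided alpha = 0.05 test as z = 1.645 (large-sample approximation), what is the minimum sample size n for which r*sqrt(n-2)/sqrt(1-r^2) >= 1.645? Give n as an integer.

r√(n−2)/√(1−r²) ≥ 1.645  ⇔  n−2 ≥ (1.645)²·(1−r²)/r²
(1−r²)/r² = (1−0.5041)/0.5041 = 0.9837
n ≥ 2 + 2.706025·0.9837 = 2 + 2.6619 = 4.6619
⌈4.6619⌉ = 5

5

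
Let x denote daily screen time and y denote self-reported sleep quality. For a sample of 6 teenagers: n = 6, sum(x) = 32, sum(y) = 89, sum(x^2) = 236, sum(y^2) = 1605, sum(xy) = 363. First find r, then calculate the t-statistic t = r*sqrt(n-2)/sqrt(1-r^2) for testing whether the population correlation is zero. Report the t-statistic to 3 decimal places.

Numerator: nΣxy − (Σx)(Σy) = 6·363 − (32)(89) = -670
Denominator: √[(nΣx²−(Σx)²)(nΣy²−(Σy)²)]
  nΣx²−(Σx)² = 6·236 − 1024 = 392;  nΣy²−(Σy)² = 6·1605 − 7921 = 1709
  √(392·1709) = √669928 = 818.4913
r = -670 / 818.4913 = -0.8186
t = r·√(n−2)/√(1−r²) = -0.8186·√4 / √(1−0.670106) = -1.637200 / 0.574364 = -2.850

-2.850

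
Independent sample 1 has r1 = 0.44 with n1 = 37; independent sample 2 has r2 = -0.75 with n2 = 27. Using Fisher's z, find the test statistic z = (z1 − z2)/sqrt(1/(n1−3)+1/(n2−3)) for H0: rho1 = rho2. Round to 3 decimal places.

5.421

z1 = atanh(0.44) = 0.472231,  z2 = atanh(-0.75) = -0.972955
SE = √(1/(n1−3) + 1/(n2−3)) = √(1/34 + 1/24) = √(0.0294118 + 0.0416667) = √0.0710785 = 0.266606
z = (z1 − z2)/SE = (0.472231 − (-0.972955)) / 0.266606 = 1.445186 / 0.266606 = 5.421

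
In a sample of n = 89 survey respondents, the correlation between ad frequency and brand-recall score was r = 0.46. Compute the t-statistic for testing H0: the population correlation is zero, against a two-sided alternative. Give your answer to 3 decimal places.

4.832

1 − r² = 1 − 0.2116 = 0.7884;  √(1−r²) = 0.887919
√(n−2) = √87 = 9.327379
t = r·√(n−2)/√(1−r²) = 0.46 · 9.327379 / 0.887919 = 4.832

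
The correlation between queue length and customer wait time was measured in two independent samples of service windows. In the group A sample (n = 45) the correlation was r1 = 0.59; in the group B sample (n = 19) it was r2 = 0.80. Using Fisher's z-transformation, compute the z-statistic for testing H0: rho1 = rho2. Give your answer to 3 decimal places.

Fisher z-transforms: z1 = atanh(0.59) = 0.677666, z2 = atanh(0.80) = 1.098612; difference d = -0.420946
Var(d) = 1/42 + 1/16 = 0.0238095 + 0.0625000 = 0.0863095
z = d/√Var(d) = -0.420946 / √0.0863095 = -0.420946 / 0.293785 = -1.433

-1.433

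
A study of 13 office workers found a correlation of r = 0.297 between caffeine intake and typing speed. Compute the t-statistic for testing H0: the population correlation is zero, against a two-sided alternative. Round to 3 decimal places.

1.032

t = r·√(n−2) / √(1−r²) with r = 0.297, n = 13
  = 0.297·√11 / √(1 − 0.088209)
  = 0.297·3.316625 / 0.954877
  = 0.985038 / 0.954877 = 1.032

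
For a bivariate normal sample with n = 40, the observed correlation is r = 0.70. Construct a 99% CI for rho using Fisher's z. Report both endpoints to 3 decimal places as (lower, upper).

z_r = atanh(0.70) = 0.867301;  SE = 1/√(n−3) = 1/√37 = 0.164399
z-limits: 0.867301 ± 2.576·0.164399 = 0.867301 ± 0.423492 = [0.443809, 1.290793]
ρ-limits: (tanh 0.443809, tanh 1.290793) = (0.417, 0.859)

(0.417, 0.859)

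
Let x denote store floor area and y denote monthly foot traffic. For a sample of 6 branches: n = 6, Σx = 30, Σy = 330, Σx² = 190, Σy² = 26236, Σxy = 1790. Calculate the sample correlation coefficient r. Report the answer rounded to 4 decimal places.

0.2462

S_xy = nΣxy − ΣxΣy = 6·1790 − 30·330 = 10740 − 9900 = 840
S_xx = nΣx² − (Σx)² = 6·190 − 30² = 1140 − 900 = 240
S_yy = nΣy² − (Σy)² = 6·26236 − 330² = 157416 − 108900 = 48516
r = S_xy / √(S_xx·S_yy) = 840 / √(240·48516) = 840 / √11643840 = 840 / 3412.3071 = 0.2462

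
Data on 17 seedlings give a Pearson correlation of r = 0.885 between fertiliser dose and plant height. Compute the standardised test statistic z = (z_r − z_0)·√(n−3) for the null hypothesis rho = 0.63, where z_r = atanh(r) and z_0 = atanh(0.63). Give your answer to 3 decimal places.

2.458

z_r = atanh(0.885) = 1.398375,  z_0 = atanh(0.63) = 0.741416
SE = 1/√(n−3) = 1/√14 = 0.267261
z = (z_r − z_0)/SE = (1.398375 − 0.741416) / 0.267261 = 0.656959 / 0.267261 = 2.458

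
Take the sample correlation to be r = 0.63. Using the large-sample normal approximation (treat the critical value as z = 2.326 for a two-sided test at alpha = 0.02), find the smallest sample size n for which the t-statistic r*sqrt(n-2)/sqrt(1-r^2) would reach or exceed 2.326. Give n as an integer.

11

Need r·√(n−2)/√(1−r²) ≥ 2.326
√(n−2) ≥ 2.326·√(1−0.3969) / 0.63 = 2.326·0.776595 / 0.63 = 2.8672
n−2 ≥ 8.2208  ⇒  n ≥ 10.2208
Smallest integer n = 11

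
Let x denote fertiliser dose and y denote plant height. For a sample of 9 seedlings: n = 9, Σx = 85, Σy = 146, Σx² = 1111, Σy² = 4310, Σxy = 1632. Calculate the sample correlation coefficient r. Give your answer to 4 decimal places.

0.3272

Numerator: nΣxy − (Σx)(Σy) = 9·1632 − (85)(146) = 2278
Denominator: √[(nΣx²−(Σx)²)(nΣy²−(Σy)²)]
  nΣx²−(Σx)² = 9·1111 − 7225 = 2774;  nΣy²−(Σy)² = 9·4310 − 21316 = 17474
  √(2774·17474) = √48472876 = 6962.2465
r = 2278 / 6962.2465 = 0.3272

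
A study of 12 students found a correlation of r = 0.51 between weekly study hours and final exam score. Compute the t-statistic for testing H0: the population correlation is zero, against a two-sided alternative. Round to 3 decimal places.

1.875

t = r·√(n−2) / √(1−r²) with r = 0.51, n = 12
  = 0.51·√10 / √(1 − 0.2601)
  = 0.51·3.162278 / 0.860174
  = 1.612762 / 0.860174 = 1.875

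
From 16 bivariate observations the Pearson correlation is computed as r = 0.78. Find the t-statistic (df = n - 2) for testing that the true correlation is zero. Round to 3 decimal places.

t = r·√(n−2) / √(1−r²) with r = 0.78, n = 16
  = 0.78·√14 / √(1 − 0.6084)
  = 0.78·3.741657 / 0.625780
  = 2.918492 / 0.625780 = 4.664

4.664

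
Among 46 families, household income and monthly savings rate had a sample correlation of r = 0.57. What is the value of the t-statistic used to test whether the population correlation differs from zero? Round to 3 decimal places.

4.602

1 − r² = 1 − 0.3249 = 0.6751;  √(1−r²) = 0.821645
√(n−2) = √44 = 6.633250
t = r·√(n−2)/√(1−r²) = 0.57 · 6.633250 / 0.821645 = 4.602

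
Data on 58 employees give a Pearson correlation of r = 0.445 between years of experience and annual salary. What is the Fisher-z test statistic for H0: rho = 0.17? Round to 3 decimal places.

z_r = atanh(0.445) = 0.478448,  z_0 = atanh(0.17) = 0.171667
SE = 1/√(n−3) = 1/√55 = 0.134840
z = (z_r − z_0)/SE = (0.478448 − 0.171667) / 0.134840 = 0.306781 / 0.134840 = 2.275

2.275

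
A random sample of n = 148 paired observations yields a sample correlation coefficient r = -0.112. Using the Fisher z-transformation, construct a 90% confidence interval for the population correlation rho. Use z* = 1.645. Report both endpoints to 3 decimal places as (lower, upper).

Fisher z: z_r = atanh(r) = ½·ln((1+(-0.112))/(1−(-0.112))) = -0.112472
SE(z) = 1/√(n−3) = 1/√145 = 0.083045
90% ⇒ z* = 1.645; margin = 1.645·0.083045 = 0.136609
CI on z-scale: (-0.249081, 0.024137)
Back-transform: tanh(-0.249081) = -0.244055, tanh(0.024137) = 0.024132

(-0.244, 0.024)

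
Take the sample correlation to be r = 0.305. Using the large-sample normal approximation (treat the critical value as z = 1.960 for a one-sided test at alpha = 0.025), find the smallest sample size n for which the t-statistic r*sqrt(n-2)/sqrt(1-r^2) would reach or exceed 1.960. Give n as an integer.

40

r√(n−2)/√(1−r²) ≥ 1.960  ⇔  n−2 ≥ (1.960)²·(1−r²)/r²
(1−r²)/r² = (1−0.093025)/0.093025 = 9.7498
n ≥ 2 + 3.8416·9.7498 = 2 + 37.4548 = 39.4548
⌈39.4548⌉ = 40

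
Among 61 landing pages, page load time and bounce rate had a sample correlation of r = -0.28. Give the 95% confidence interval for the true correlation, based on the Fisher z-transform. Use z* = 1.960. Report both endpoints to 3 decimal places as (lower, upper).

z_r = atanh(-0.28) = -0.287682;  SE = 1/√(n−3) = 1/√58 = 0.131306
z-limits: -0.287682 ± 1.960·0.131306 = -0.287682 ± 0.257360 = [-0.545042, -0.030322]
ρ-limits: (tanh -0.545042, tanh -0.030322) = (-0.497, -0.030)

(-0.497, -0.030)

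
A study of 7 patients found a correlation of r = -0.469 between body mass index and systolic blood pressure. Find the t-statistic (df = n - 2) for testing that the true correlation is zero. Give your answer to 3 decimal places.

-1.187

1 − r² = 1 − 0.219961 = 0.780039;  √(1−r²) = 0.883198
√(n−2) = √5 = 2.236068
t = r·√(n−2)/√(1−r²) = -0.469 · 2.236068 / 0.883198 = -1.187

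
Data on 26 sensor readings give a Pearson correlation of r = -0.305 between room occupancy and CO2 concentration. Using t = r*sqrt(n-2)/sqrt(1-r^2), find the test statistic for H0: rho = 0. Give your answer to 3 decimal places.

t = r·√(n−2) / √(1−r²) with r = -0.305, n = 26
  = -0.305·√24 / √(1 − 0.093025)
  = -0.305·4.898979 / 0.952352
  = -1.494189 / 0.952352 = -1.569

-1.569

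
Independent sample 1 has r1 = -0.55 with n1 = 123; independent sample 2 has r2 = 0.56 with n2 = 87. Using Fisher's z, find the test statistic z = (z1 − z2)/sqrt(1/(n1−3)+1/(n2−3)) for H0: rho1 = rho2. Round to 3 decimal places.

Fisher z-transforms: z1 = atanh(-0.55) = -0.618381, z2 = atanh(0.56) = 0.632833; difference d = -1.251214
Var(d) = 1/120 + 1/84 = 0.0083333 + 0.0119048 = 0.0202381
z = d/√Var(d) = -1.251214 / √0.0202381 = -1.251214 / 0.142261 = -8.795

-8.795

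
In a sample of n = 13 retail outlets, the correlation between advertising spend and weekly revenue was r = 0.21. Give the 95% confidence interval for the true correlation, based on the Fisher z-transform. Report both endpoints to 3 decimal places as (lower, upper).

z_r = atanh(0.21) = 0.213171;  SE = 1/√(n−3) = 1/√10 = 0.316228
z-limits: 0.213171 ± 1.960·0.316228 = 0.213171 ± 0.619807 = [-0.406636, 0.832978]
ρ-limits: (tanh -0.406636, tanh 0.832978) = (-0.386, 0.682)

(-0.386, 0.682)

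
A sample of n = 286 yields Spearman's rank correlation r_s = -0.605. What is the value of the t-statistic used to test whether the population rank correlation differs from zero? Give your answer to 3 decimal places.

1 − r_s² = 1 − 0.366025 = 0.633975;  √(1−r_s²) = 0.796225
√(n−2) = √284 = 16.852300
t = r_s·√(n−2)/√(1−r_s²) = -0.605 · 16.852300 / 0.796225 = -12.805

-12.805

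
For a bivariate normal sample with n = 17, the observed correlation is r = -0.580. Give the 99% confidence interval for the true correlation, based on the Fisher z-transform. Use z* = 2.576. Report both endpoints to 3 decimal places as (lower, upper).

(-0.874, 0.026)

z_r = atanh(-0.580) = -0.662463;  SE = 1/√(n−3) = 1/√14 = 0.267261
z-limits: -0.662463 ± 2.576·0.267261 = -0.662463 ± 0.688464 = [-1.350927, 0.026001]
ρ-limits: (tanh -1.350927, tanh 0.026001) = (-0.874, 0.026)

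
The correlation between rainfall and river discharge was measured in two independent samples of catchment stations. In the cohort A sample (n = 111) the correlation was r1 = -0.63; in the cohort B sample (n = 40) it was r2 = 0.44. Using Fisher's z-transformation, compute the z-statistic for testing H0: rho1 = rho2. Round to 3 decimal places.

z1 = atanh(-0.63) = -0.741416,  z2 = atanh(0.44) = 0.472231
SE = √(1/(n1−3) + 1/(n2−3)) = √(1/108 + 1/37) = √(0.0092593 + 0.0270270) = √0.0362863 = 0.190490
z = (z1 − z2)/SE = (-0.741416 − 0.472231) / 0.190490 = -1.213647 / 0.190490 = -6.371

-6.371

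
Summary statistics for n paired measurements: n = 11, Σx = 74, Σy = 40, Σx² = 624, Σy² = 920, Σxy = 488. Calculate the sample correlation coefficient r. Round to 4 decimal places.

Numerator: nΣxy − (Σx)(Σy) = 11·488 − (74)(40) = 2408
Denominator: √[(nΣx²−(Σx)²)(nΣy²−(Σy)²)]
  nΣx²−(Σx)² = 11·624 − 5476 = 1388;  nΣy²−(Σy)² = 11·920 − 1600 = 8520
  √(1388·8520) = √11825760 = 3438.8603
r = 2408 / 3438.8603 = 0.7002

0.7002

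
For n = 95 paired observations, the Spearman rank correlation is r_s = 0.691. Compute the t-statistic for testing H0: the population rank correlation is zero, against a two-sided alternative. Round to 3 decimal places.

9.219

t = r_s·√(n−2) / √(1−r_s²) with r_s = 0.691, n = 95
  = 0.691·√93 / √(1 − 0.477481)
  = 0.691·9.643651 / 0.722855
  = 6.663763 / 0.722855 = 9.219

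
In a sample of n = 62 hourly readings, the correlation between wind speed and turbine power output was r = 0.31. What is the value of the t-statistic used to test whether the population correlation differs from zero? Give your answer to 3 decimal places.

1 − r² = 1 − 0.0961 = 0.9039;  √(1−r²) = 0.950737
√(n−2) = √60 = 7.745967
t = r·√(n−2)/√(1−r²) = 0.31 · 7.745967 / 0.950737 = 2.526

2.526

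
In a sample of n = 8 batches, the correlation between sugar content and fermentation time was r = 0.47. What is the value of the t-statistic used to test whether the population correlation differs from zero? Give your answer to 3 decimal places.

1.304

1 − r² = 1 − 0.2209 = 0.7791;  √(1−r²) = 0.882666
√(n−2) = √6 = 2.449490
t = r·√(n−2)/√(1−r²) = 0.47 · 2.449490 / 0.882666 = 1.304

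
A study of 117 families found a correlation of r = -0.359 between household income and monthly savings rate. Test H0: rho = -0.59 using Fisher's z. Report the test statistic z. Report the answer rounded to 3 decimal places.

3.224

z_r = atanh(-0.359) = -0.375737,  z_0 = atanh(-0.59) = -0.677666
SE = 1/√(n−3) = 1/√114 = 0.093659
z = (z_r − z_0)/SE = (-0.375737 − (-0.677666)) / 0.093659 = 0.301929 / 0.093659 = 3.224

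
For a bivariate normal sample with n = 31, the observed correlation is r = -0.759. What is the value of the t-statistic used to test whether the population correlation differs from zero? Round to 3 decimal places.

-6.278

t = r·√(n−2) / √(1−r²) with r = -0.759, n = 31
  = -0.759·√29 / √(1 − 0.576081)
  = -0.759·5.385165 / 0.651091
  = -4.087340 / 0.651091 = -6.278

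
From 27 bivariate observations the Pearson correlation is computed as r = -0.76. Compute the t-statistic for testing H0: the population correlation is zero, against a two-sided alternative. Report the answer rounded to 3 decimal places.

1 − r² = 1 − 0.5776 = 0.4224;  √(1−r²) = 0.649923
√(n−2) = √25 = 5.000000
t = r·√(n−2)/√(1−r²) = -0.76 · 5.000000 / 0.649923 = -5.847

-5.847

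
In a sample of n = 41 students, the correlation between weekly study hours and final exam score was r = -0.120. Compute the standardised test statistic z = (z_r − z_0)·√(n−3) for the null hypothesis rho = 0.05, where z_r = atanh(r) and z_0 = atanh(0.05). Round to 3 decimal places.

Fisher z: atanh(-0.120) = -0.120581, atanh(0.05) = 0.050042
z = (z_r − z_0)·√(n−3) = (-0.120581 − 0.050042)·√38 = -0.170623 · 6.164414 = -1.052

-1.052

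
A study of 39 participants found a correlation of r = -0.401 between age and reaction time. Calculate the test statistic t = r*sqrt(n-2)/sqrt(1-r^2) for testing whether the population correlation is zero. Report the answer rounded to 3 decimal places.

1 − r² = 1 − 0.160801 = 0.839199;  √(1−r²) = 0.916078
√(n−2) = √37 = 6.082763
t = r·√(n−2)/√(1−r²) = -0.401 · 6.082763 / 0.916078 = -2.663

-2.663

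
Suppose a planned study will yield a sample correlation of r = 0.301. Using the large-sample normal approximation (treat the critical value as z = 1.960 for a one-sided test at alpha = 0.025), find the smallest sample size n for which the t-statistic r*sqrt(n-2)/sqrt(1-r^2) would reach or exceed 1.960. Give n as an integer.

r√(n−2)/√(1−r²) ≥ 1.960  ⇔  n−2 ≥ (1.960)²·(1−r²)/r²
(1−r²)/r² = (1−0.090601)/0.090601 = 10.0374
n ≥ 2 + 3.8416·10.0374 = 2 + 38.5597 = 40.5597
⌈40.5597⌉ = 41

41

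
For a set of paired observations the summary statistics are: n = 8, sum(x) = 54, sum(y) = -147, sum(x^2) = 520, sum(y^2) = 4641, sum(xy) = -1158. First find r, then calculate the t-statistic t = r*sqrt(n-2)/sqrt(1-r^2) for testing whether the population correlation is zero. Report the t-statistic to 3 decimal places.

S_xy = nΣxy − ΣxΣy = 8·(-1158) − 54·(-147) = -9264 − (-7938) = -1326
S_xx = nΣx² − (Σx)² = 8·520 − 54² = 4160 − 2916 = 1244
S_yy = nΣy² − (Σy)² = 8·4641 − (-147)² = 37128 − 21609 = 15519
r = S_xy / √(S_xx·S_yy) = -1326 / √(1244·15519) = -1326 / √19305636 = -1326 / 4393.8179 = -0.3018
t = r·√(n−2)/√(1−r²) = -0.3018·√6 / √(1−0.091083) = -0.739256 / 0.953371 = -0.775

-0.775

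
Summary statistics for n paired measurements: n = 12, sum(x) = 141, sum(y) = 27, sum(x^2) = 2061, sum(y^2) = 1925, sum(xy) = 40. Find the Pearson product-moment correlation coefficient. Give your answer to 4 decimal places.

Numerator: nΣxy − (Σx)(Σy) = 12·40 − (141)(27) = -3327
Denominator: √[(nΣx²−(Σx)²)(nΣy²−(Σy)²)]
  nΣx²−(Σx)² = 12·2061 − 19881 = 4851;  nΣy²−(Σy)² = 12·1925 − 729 = 22371
  √(4851·22371) = √108521721 = 10417.3759
r = -3327 / 10417.3759 = -0.3194

-0.3194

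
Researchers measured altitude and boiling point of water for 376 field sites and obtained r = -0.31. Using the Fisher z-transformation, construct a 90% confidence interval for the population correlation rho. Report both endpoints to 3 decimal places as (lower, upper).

(-0.385, -0.231)

Fisher z: z_r = atanh(r) = ½·ln((1+(-0.31))/(1−(-0.31))) = -0.320545
SE(z) = 1/√(n−3) = 1/√373 = 0.051778
90% ⇒ z* = 1.645; margin = 1.645·0.051778 = 0.085175
CI on z-scale: (-0.405720, -0.235370)
Back-transform: tanh(-0.405720) = -0.384833, tanh(-0.235370) = -0.231118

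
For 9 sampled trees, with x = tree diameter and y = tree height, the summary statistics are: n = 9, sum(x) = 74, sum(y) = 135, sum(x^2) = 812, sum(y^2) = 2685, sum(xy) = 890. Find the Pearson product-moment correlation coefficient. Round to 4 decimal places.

Numerator: nΣxy − (Σx)(Σy) = 9·890 − (74)(135) = -1980
Denominator: √[(nΣx²−(Σx)²)(nΣy²−(Σy)²)]
  nΣx²−(Σx)² = 9·812 − 5476 = 1832;  nΣy²−(Σy)² = 9·2685 − 18225 = 5940
  √(1832·5940) = √10882080 = 3298.7998
r = -1980 / 3298.7998 = -0.6002

-0.6002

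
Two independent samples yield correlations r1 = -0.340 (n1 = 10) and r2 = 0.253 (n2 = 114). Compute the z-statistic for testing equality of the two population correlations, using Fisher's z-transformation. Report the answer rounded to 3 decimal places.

-1.572

z1 = atanh(-0.340) = -0.354093,  z2 = atanh(0.253) = 0.258615
SE = √(1/(n1−3) + 1/(n2−3)) = √(1/7 + 1/111) = √(0.1428571 + 0.0090090) = √0.1518661 = 0.389700
z = (z1 − z2)/SE = (-0.354093 − 0.258615) / 0.389700 = -0.612708 / 0.389700 = -1.572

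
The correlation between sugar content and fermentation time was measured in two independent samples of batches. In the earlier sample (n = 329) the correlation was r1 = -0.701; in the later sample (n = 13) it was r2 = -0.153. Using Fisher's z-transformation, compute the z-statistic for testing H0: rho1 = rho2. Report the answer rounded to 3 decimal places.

-2.227

Fisher z-transforms: z1 = atanh(-0.701) = -0.869264, z2 = atanh(-0.153) = -0.154211; difference d = -0.715053
Var(d) = 1/326 + 1/10 = 0.0030675 + 0.1000000 = 0.1030675
z = d/√Var(d) = -0.715053 / √0.1030675 = -0.715053 / 0.321041 = -2.227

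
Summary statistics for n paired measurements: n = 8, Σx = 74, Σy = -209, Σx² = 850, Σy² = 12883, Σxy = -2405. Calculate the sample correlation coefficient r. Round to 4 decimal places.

Numerator: nΣxy − (Σx)(Σy) = 8·(-2405) − (74)(-209) = -3774
Denominator: √[(nΣx²−(Σx)²)(nΣy²−(Σy)²)]
  nΣx²−(Σx)² = 8·850 − 5476 = 1324;  nΣy²−(Σy)² = 8·12883 − 43681 = 59383
  √(1324·59383) = √78623092 = 8866.9663
r = -3774 / 8866.9663 = -0.4256

-0.4256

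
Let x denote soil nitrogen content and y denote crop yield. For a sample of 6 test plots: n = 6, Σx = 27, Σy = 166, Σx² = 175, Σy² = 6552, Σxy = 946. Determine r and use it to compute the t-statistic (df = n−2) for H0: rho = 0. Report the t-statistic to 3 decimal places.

1.558

Numerator: nΣxy − (Σx)(Σy) = 6·946 − (27)(166) = 1194
Denominator: √[(nΣx²−(Σx)²)(nΣy²−(Σy)²)]
  nΣx²−(Σx)² = 6·175 − 729 = 321;  nΣy²−(Σy)² = 6·6552 − 27556 = 11756
  √(321·11756) = √3773676 = 1942.5952
r = 1194 / 1942.5952 = 0.6146
t = r·√(n−2)/√(1−r²) = 0.6146·√4 / √(1−0.377733) = 1.229200 / 0.788839 = 1.558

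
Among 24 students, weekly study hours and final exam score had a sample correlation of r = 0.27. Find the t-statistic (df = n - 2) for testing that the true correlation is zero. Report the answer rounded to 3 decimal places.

1.315

t = r·√(n−2) / √(1−r²) with r = 0.27, n = 24
  = 0.27·√22 / √(1 − 0.0729)
  = 0.27·4.690416 / 0.962860
  = 1.266412 / 0.962860 = 1.315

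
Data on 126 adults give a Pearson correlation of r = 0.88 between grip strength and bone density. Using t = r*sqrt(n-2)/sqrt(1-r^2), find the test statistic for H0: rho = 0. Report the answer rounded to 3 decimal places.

20.631

1 − r² = 1 − 0.7744 = 0.2256;  √(1−r²) = 0.474974
√(n−2) = √124 = 11.135529
t = r·√(n−2)/√(1−r²) = 0.88 · 11.135529 / 0.474974 = 20.631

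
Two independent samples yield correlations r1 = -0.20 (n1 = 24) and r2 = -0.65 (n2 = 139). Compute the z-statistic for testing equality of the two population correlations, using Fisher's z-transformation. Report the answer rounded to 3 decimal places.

2.442

z1 = atanh(-0.20) = -0.202733,  z2 = atanh(-0.65) = -0.775299
SE = √(1/(n1−3) + 1/(n2−3)) = √(1/21 + 1/136) = √(0.0476190 + 0.0073529) = √0.0549719 = 0.234461
z = (z1 − z2)/SE = (-0.202733 − (-0.775299)) / 0.234461 = 0.572566 / 0.234461 = 2.442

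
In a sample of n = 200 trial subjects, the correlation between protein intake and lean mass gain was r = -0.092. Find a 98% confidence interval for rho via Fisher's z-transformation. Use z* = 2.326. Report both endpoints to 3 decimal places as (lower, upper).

(-0.252, 0.073)

z_r = atanh(-0.092) = -0.092261;  SE = 1/√(n−3) = 1/√197 = 0.071247
z-limits: -0.092261 ± 2.326·0.071247 = -0.092261 ± 0.165721 = [-0.257982, 0.073460]
ρ-limits: (tanh -0.257982, tanh 0.073460) = (-0.252, 0.073)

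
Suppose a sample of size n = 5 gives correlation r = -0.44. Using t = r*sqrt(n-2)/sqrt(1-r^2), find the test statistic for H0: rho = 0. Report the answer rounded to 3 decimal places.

-0.849

t = r·√(n−2) / √(1−r²) with r = -0.44, n = 5
  = -0.44·√3 / √(1 − 0.1936)
  = -0.44·1.732051 / 0.897998
  = -0.762102 / 0.897998 = -0.849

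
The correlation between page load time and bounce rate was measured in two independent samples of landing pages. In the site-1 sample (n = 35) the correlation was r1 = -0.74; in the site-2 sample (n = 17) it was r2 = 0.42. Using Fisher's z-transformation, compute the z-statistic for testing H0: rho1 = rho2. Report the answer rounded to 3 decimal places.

-4.363

Fisher z-transforms: z1 = atanh(-0.74) = -0.950479, z2 = atanh(0.42) = 0.447692; difference d = -1.398171
Var(d) = 1/32 + 1/14 = 0.0312500 + 0.0714286 = 0.1026786
z = d/√Var(d) = -1.398171 / √0.1026786 = -1.398171 / 0.320435 = -4.363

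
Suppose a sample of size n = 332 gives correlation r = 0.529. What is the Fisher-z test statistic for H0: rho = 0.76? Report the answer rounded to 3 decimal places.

-7.391

z_r = atanh(0.529) = 0.588756,  z_0 = atanh(0.76) = 0.996215
SE = 1/√(n−3) = 1/√329 = 0.055132
z = (z_r − z_0)/SE = (0.588756 − 0.996215) / 0.055132 = -0.407459 / 0.055132 = -7.391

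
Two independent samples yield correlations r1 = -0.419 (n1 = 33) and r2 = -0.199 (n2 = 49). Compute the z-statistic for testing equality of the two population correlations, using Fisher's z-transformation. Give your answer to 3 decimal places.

Fisher z-transforms: z1 = atanh(-0.419) = -0.446478, z2 = atanh(-0.199) = -0.201691; difference d = -0.244787
Var(d) = 1/30 + 1/46 = 0.0333333 + 0.0217391 = 0.0550724
z = d/√Var(d) = -0.244787 / √0.0550724 = -0.244787 / 0.234675 = -1.043

-1.043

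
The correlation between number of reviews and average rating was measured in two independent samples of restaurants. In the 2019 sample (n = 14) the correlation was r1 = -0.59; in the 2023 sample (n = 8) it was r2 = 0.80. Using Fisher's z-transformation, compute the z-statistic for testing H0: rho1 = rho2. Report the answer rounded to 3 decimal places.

Fisher z-transforms: z1 = atanh(-0.59) = -0.677666, z2 = atanh(0.80) = 1.098612; difference d = -1.776278
Var(d) = 1/11 + 1/5 = 0.0909091 + 0.2000000 = 0.2909091
z = d/√Var(d) = -1.776278 / √0.2909091 = -1.776278 / 0.539360 = -3.293

-3.293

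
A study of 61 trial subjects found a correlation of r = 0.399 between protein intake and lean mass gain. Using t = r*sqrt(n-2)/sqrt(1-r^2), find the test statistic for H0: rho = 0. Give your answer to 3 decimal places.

3.342

t = r·√(n−2) / √(1−r²) with r = 0.399, n = 61
  = 0.399·√59 / √(1 − 0.159201)
  = 0.399·7.681146 / 0.916951
  = 3.064777 / 0.916951 = 3.342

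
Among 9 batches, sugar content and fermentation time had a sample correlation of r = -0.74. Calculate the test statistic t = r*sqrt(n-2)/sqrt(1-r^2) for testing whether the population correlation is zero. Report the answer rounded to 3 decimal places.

-2.911

1 − r² = 1 − 0.5476 = 0.4524;  √(1−r²) = 0.672607
√(n−2) = √7 = 2.645751
t = r·√(n−2)/√(1−r²) = -0.74 · 2.645751 / 0.672607 = -2.911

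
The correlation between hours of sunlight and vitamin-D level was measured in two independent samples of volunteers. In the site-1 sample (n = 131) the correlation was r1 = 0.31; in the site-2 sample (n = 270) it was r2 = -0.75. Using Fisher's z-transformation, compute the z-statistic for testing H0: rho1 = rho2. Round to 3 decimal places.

12.032

z1 = atanh(0.31) = 0.320545,  z2 = atanh(-0.75) = -0.972955
SE = √(1/(n1−3) + 1/(n2−3)) = √(1/128 + 1/267) = √(0.0078125 + 0.0037453) = √0.0115578 = 0.107507
z = (z1 − z2)/SE = (0.320545 − (-0.972955)) / 0.107507 = 1.293500 / 0.107507 = 12.032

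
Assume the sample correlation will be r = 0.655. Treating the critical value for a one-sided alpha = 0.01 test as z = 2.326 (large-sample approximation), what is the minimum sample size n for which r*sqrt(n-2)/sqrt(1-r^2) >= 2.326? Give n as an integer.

10

Need r·√(n−2)/√(1−r²) ≥ 2.326
√(n−2) ≥ 2.326·√(1−0.429025) / 0.655 = 2.326·0.755629 / 0.655 = 2.6833
n−2 ≥ 7.2001  ⇒  n ≥ 9.2001
Smallest integer n = 10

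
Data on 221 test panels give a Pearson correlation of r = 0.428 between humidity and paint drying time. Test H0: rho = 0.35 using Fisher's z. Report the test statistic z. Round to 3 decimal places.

1.358

z_r = atanh(0.428) = 0.457446,  z_0 = atanh(0.35) = 0.365444
SE = 1/√(n−3) = 1/√218 = 0.067729
z = (z_r − z_0)/SE = (0.457446 − 0.365444) / 0.067729 = 0.092002 / 0.067729 = 1.358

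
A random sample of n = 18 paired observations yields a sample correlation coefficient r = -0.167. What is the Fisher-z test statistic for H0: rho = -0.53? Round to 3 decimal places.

1.633

z_r = atanh(-0.167) = -0.168579,  z_0 = atanh(-0.53) = -0.590145
SE = 1/√(n−3) = 1/√15 = 0.258199
z = (z_r − z_0)/SE = (-0.168579 − (-0.590145)) / 0.258199 = 0.421566 / 0.258199 = 1.633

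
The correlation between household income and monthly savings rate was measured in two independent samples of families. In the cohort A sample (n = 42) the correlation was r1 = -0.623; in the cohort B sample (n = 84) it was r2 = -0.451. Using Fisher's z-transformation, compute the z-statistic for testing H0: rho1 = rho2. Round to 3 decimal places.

Fisher z-transforms: z1 = atanh(-0.623) = -0.729893, z2 = atanh(-0.451) = -0.485955; difference d = -0.243938
Var(d) = 1/39 + 1/81 = 0.0256410 + 0.0123457 = 0.0379867
z = d/√Var(d) = -0.243938 / √0.0379867 = -0.243938 / 0.194902 = -1.252

-1.252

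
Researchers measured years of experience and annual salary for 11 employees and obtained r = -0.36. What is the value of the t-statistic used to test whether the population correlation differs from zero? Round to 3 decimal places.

-1.158

t = r·√(n−2) / √(1−r²) with r = -0.36, n = 11
  = -0.36·√9 / √(1 − 0.1296)
  = -0.36·3.000000 / 0.932952
  = -1.080000 / 0.932952 = -1.158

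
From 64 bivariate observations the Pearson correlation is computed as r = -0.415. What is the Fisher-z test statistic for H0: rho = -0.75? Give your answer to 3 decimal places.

4.150

Fisher z: atanh(-0.415) = -0.441636, atanh(-0.75) = -0.972955
z = (z_r − z_0)·√(n−3) = (-0.441636 − (-0.972955))·√61 = 0.531319 · 7.810250 = 4.150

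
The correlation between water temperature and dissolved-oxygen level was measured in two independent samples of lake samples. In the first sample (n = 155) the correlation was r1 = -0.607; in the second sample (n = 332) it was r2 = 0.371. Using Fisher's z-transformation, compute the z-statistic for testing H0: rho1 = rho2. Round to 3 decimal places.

-11.152

z1 = atanh(-0.607) = -0.704157,  z2 = atanh(0.371) = 0.389582
SE = √(1/(n1−3) + 1/(n2−3)) = √(1/152 + 1/329) = √(0.0065789 + 0.0030395) = √0.0096184 = 0.098073
z = (z1 − z2)/SE = (-0.704157 − 0.389582) / 0.098073 = -1.093739 / 0.098073 = -11.152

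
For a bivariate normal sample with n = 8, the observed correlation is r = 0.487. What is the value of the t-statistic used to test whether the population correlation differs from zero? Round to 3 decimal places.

1 − r² = 1 − 0.237169 = 0.762831;  √(1−r²) = 0.873402
√(n−2) = √6 = 2.449490
t = r·√(n−2)/√(1−r²) = 0.487 · 2.449490 / 0.873402 = 1.366

1.366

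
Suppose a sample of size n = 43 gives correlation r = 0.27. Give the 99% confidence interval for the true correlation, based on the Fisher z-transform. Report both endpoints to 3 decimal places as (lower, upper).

(-0.130, 0.594)

z_r = atanh(0.27) = 0.276864;  SE = 1/√(n−3) = 1/√40 = 0.158114
z-limits: 0.276864 ± 2.576·0.158114 = 0.276864 ± 0.407302 = [-0.130438, 0.684166]
ρ-limits: (tanh -0.130438, tanh 0.684166) = (-0.130, 0.594)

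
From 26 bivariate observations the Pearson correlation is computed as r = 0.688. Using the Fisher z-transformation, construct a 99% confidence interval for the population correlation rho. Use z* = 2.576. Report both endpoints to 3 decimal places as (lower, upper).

(0.298, 0.881)

z_r = atanh(0.688) = 0.844148;  SE = 1/√(n−3) = 1/√23 = 0.208514
z-limits: 0.844148 ± 2.576·0.208514 = 0.844148 ± 0.537132 = [0.307016, 1.381280]
ρ-limits: (tanh 0.307016, tanh 1.381280) = (0.298, 0.881)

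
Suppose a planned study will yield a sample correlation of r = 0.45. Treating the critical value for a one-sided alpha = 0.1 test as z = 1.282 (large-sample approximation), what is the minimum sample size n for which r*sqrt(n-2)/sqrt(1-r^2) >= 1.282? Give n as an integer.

Need r·√(n−2)/√(1−r²) ≥ 1.282
√(n−2) ≥ 1.282·√(1−0.2025) / 0.45 = 1.282·0.893029 / 0.45 = 2.5441
n−2 ≥ 6.4724  ⇒  n ≥ 8.4724
Smallest integer n = 9

9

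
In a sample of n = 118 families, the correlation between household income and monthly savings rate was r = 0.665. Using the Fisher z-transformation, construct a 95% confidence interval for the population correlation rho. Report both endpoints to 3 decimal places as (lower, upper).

Fisher z: z_r = atanh(r) = ½·ln((1+0.665)/(1−0.665)) = 0.801725
SE(z) = 1/√(n−3) = 1/√115 = 0.093250
95% ⇒ z* = 1.960; margin = 1.960·0.093250 = 0.182770
CI on z-scale: (0.618955, 0.984495)
Back-transform: tanh(0.618955) = 0.550400, tanh(0.984495) = 0.755005

(0.550, 0.755)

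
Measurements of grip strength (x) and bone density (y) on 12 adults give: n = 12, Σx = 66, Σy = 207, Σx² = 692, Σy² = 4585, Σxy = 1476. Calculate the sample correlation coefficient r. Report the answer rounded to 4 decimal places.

Numerator: nΣxy − (Σx)(Σy) = 12·1476 − (66)(207) = 4050
Denominator: √[(nΣx²−(Σx)²)(nΣy²−(Σy)²)]
  nΣx²−(Σx)² = 12·692 − 4356 = 3948;  nΣy²−(Σy)² = 12·4585 − 42849 = 12171
  √(3948·12171) = √48051108 = 6931.8907
r = 4050 / 6931.8907 = 0.5843

0.5843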